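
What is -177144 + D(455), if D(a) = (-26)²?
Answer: -176468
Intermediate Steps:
D(a) = 676
-177144 + D(455) = -177144 + 676 = -176468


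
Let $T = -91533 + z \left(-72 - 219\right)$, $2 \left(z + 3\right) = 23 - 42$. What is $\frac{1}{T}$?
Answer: $- \frac{2}{175791} \approx -1.1377 \cdot 10^{-5}$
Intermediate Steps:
$z = - \frac{25}{2}$ ($z = -3 + \frac{23 - 42}{2} = -3 + \frac{1}{2} \left(-19\right) = -3 - \frac{19}{2} = - \frac{25}{2} \approx -12.5$)
$T = - \frac{175791}{2}$ ($T = -91533 - \frac{25 \left(-72 - 219\right)}{2} = -91533 - - \frac{7275}{2} = -91533 + \frac{7275}{2} = - \frac{175791}{2} \approx -87896.0$)
$\frac{1}{T} = \frac{1}{- \frac{175791}{2}} = - \frac{2}{175791}$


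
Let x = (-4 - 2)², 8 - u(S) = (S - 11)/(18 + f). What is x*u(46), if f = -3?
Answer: 204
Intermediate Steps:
u(S) = 131/15 - S/15 (u(S) = 8 - (S - 11)/(18 - 3) = 8 - (-11 + S)/15 = 8 - (-11/15 + S/15) = 8 + (11/15 - S/15) = 131/15 - S/15)
x = 36 (x = (-6)² = 36)
x*u(46) = 36*(131/15 - 1/15*46) = 36*(131/15 - 46/15) = 36*(17/3) = 204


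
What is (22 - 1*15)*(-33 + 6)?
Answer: -189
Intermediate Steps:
(22 - 1*15)*(-33 + 6) = (22 - 15)*(-27) = 7*(-27) = -189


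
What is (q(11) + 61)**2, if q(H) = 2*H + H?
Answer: 8836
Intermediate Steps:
q(H) = 3*H
(q(11) + 61)**2 = (3*11 + 61)**2 = (33 + 61)**2 = 94**2 = 8836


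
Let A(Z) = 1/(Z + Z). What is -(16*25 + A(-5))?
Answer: -3999/10 ≈ -399.90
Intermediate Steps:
A(Z) = 1/(2*Z)
-(16*25 + A(-5)) = -(16*25 + (1/2)/(-5)) = -(400 + (1/2)*(-1/5)) = -(400 - 1/10) = -1*3999/10 = -3999/10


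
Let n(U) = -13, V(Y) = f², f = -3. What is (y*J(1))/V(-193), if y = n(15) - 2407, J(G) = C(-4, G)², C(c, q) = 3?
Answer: -2420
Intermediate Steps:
V(Y) = 9 (V(Y) = (-3)² = 9)
J(G) = 9 (J(G) = 3² = 9)
y = -2420 (y = -13 - 2407 = -2420)
(y*J(1))/V(-193) = -2420*9/9 = -21780*⅑ = -2420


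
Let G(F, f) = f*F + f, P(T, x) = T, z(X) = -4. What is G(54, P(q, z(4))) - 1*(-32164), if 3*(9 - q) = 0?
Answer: 32659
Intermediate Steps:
q = 9 (q = 9 - 1/3*0 = 9 + 0 = 9)
G(F, f) = f + F*f (G(F, f) = F*f + f = f + F*f)
G(54, P(q, z(4))) - 1*(-32164) = 9*(1 + 54) - 1*(-32164) = 9*55 + 32164 = 495 + 32164 = 32659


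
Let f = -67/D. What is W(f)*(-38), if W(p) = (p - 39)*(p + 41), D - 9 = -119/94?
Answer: 30955193642/528529 ≈ 58569.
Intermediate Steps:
D = 727/94 (D = 9 - 119/94 = 727/94 ≈ 7.7340)
f = -6298/727 (f = -67/727/94 = -67*94/727 = -6298/727 ≈ -8.6630)
W(p) = (-39 + p)*(41 + p)
W(f)*(-38) = (-1599 + (-6298/727)² + 2*(-6298/727))*(-38) = (-1599 + 39664804/528529 - 12596/727)*(-38) = -814610359/528529*(-38) = 30955193642/528529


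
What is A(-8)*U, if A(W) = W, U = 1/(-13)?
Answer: 8/13 ≈ 0.61539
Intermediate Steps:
U = -1/13 ≈ -0.076923
A(-8)*U = -8*(-1/13) = 8/13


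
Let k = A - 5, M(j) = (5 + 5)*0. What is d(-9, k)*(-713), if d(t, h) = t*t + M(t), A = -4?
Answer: -57753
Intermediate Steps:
M(j) = 0 (M(j) = 10*0 = 0)
k = -9 (k = -4 - 5 = -9)
d(t, h) = t² (d(t, h) = t*t + 0 = t² + 0 = t²)
d(-9, k)*(-713) = (-9)²*(-713) = 81*(-713) = -57753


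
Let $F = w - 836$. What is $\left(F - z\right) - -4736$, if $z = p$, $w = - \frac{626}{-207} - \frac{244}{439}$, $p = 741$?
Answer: $\frac{287292113}{90873} \approx 3161.5$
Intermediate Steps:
$w = \frac{224306}{90873}$ ($w = \left(-626\right) \left(- \frac{1}{207}\right) - \frac{244}{439} = \frac{626}{207} - \frac{244}{439} = \frac{224306}{90873} \approx 2.4683$)
$z = 741$
$F = - \frac{75745522}{90873}$ ($F = \frac{224306}{90873} - 836 = - \frac{75745522}{90873} \approx -833.53$)
$\left(F - z\right) - -4736 = \left(- \frac{75745522}{90873} - 741\right) - -4736 = \left(- \frac{75745522}{90873} - 741\right) + 4736 = - \frac{143082415}{90873} + 4736 = \frac{287292113}{90873}$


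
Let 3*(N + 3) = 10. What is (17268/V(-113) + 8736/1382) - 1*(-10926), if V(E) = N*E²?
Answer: 96495810510/8823379 ≈ 10936.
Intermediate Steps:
N = ⅓ (N = -3 + (⅓)*10 = -3 + 10/3 = ⅓ ≈ 0.33333)
V(E) = E²/3
(17268/V(-113) + 8736/1382) - 1*(-10926) = (17268/(((⅓)*(-113)²)) + 8736/1382) - 1*(-10926) = (17268/(((⅓)*12769)) + 8736*(1/1382)) + 10926 = (17268/(12769/3) + 4368/691) + 10926 = (17268*(3/12769) + 4368/691) + 10926 = (51804/12769 + 4368/691) + 10926 = 91571556/8823379 + 10926 = 96495810510/8823379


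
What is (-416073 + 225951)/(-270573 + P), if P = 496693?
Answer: -95061/113060 ≈ -0.84080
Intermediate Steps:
(-416073 + 225951)/(-270573 + P) = (-416073 + 225951)/(-270573 + 496693) = -190122/226120 = -190122*1/226120 = -95061/113060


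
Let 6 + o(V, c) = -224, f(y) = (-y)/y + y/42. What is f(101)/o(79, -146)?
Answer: -59/9660 ≈ -0.0061077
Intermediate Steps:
f(y) = -1 + y/42 (f(y) = -1 + y*(1/42) = -1 + y/42)
o(V, c) = -230 (o(V, c) = -6 - 224 = -230)
f(101)/o(79, -146) = (-1 + (1/42)*101)/(-230) = (-1 + 101/42)*(-1/230) = (59/42)*(-1/230) = -59/9660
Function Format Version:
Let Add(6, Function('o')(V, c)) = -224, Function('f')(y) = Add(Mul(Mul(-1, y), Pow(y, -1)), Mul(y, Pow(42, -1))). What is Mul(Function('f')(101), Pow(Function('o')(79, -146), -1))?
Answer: Rational(-59, 9660) ≈ -0.0061077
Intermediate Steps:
Function('f')(y) = Add(-1, Mul(Rational(1, 42), y)) (Function('f')(y) = Add(-1, Mul(y, Rational(1, 42))) = Add(-1, Mul(Rational(1, 42), y)))
Function('o')(V, c) = -230 (Function('o')(V, c) = Add(-6, -224) = -230)
Mul(Function('f')(101), Pow(Function('o')(79, -146), -1)) = Mul(Add(-1, Mul(Rational(1, 42), 101)), Pow(-230, -1)) = Mul(Add(-1, Rational(101, 42)), Rational(-1, 230)) = Mul(Rational(59, 42), Rational(-1, 230)) = Rational(-59, 9660)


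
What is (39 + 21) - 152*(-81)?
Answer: 12372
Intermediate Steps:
(39 + 21) - 152*(-81) = 60 + 12312 = 12372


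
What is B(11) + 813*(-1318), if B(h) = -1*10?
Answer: -1071544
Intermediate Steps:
B(h) = -10
B(11) + 813*(-1318) = -10 + 813*(-1318) = -10 - 1071534 = -1071544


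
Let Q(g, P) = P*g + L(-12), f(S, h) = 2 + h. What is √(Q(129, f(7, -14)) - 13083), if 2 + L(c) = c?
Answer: I*√14645 ≈ 121.02*I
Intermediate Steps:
L(c) = -2 + c
Q(g, P) = -14 + P*g (Q(g, P) = P*g + (-2 - 12) = P*g - 14 = -14 + P*g)
√(Q(129, f(7, -14)) - 13083) = √((-14 + (2 - 14)*129) - 13083) = √((-14 - 12*129) - 13083) = √((-14 - 1548) - 13083) = √(-1562 - 13083) = √(-14645) = I*√14645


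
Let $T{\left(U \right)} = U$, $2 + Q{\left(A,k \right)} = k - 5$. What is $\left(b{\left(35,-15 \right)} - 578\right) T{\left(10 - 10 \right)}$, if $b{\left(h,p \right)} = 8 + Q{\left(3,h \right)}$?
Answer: $0$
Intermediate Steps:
$Q{\left(A,k \right)} = -7 + k$ ($Q{\left(A,k \right)} = -2 + \left(k - 5\right) = -2 + \left(-5 + k\right) = -7 + k$)
$b{\left(h,p \right)} = 1 + h$ ($b{\left(h,p \right)} = 8 + \left(-7 + h\right) = 1 + h$)
$\left(b{\left(35,-15 \right)} - 578\right) T{\left(10 - 10 \right)} = \left(\left(1 + 35\right) - 578\right) \left(10 - 10\right) = \left(36 - 578\right) \left(10 - 10\right) = \left(-542\right) 0 = 0$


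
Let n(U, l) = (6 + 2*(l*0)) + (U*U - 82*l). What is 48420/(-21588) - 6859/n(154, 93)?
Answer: -77286701/28956704 ≈ -2.6690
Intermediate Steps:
n(U, l) = 6 + U**2 - 82*l (n(U, l) = (6 + 2*0) + (U**2 - 82*l) = (6 + 0) + (U**2 - 82*l) = 6 + (U**2 - 82*l) = 6 + U**2 - 82*l)
48420/(-21588) - 6859/n(154, 93) = 48420/(-21588) - 6859/(6 + 154**2 - 82*93) = 48420*(-1/21588) - 6859/(6 + 23716 - 7626) = -4035/1799 - 6859/16096 = -77286701/28956704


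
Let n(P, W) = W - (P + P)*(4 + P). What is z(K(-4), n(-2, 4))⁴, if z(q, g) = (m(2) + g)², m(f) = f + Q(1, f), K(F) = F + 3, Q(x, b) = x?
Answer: 2562890625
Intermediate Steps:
K(F) = 3 + F
m(f) = 1 + f (m(f) = f + 1 = 1 + f)
n(P, W) = W - 2*P*(4 + P)
z(q, g) = (3 + g)² (z(q, g) = ((1 + 2) + g)² = (3 + g)²)
z(K(-4), n(-2, 4))⁴ = ((3 + (4 - 8*(-2) - 2*(-2)²))²)⁴ = ((3 + (4 + 16 - 2*4))²)⁴ = ((3 + (4 + 16 - 8))²)⁴ = ((3 + 12)²)⁴ = (15²)⁴ = 225⁴ = 2562890625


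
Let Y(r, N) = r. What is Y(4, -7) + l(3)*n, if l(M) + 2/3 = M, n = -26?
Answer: -170/3 ≈ -56.667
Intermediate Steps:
l(M) = -⅔ + M
Y(4, -7) + l(3)*n = 4 + (-⅔ + 3)*(-26) = 4 + (7/3)*(-26) = 4 - 182/3 = -170/3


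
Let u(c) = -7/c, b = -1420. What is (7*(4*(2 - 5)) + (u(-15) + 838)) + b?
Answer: -9983/15 ≈ -665.53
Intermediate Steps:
(7*(4*(2 - 5)) + (u(-15) + 838)) + b = (7*(4*(2 - 5)) + (-7/(-15) + 838)) - 1420 = (7*(4*(-3)) + (-7*(-1/15) + 838)) - 1420 = (7*(-12) + (7/15 + 838)) - 1420 = (-84 + 12577/15) - 1420 = 11317/15 - 1420 = -9983/15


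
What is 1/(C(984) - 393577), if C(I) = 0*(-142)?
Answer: -1/393577 ≈ -2.5408e-6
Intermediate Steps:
C(I) = 0
1/(C(984) - 393577) = 1/(0 - 393577) = 1/(-393577) = -1/393577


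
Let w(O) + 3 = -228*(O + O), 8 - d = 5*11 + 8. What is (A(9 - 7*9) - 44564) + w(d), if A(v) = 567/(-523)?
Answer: -10192268/523 ≈ -19488.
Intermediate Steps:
d = -55 (d = 8 - (5*11 + 8) = 8 - (55 + 8) = 8 - 1*63 = 8 - 63 = -55)
A(v) = -567/523 (A(v) = 567*(-1/523) = -567/523)
w(O) = -3 - 456*O (w(O) = -3 - 228*(O + O) = -3 - 456*O)
(A(9 - 7*9) - 44564) + w(d) = (-567/523 - 44564) + (-3 - 456*(-55)) = -23307539/523 + (-3 + 25080) = -23307539/523 + 25077 = -10192268/523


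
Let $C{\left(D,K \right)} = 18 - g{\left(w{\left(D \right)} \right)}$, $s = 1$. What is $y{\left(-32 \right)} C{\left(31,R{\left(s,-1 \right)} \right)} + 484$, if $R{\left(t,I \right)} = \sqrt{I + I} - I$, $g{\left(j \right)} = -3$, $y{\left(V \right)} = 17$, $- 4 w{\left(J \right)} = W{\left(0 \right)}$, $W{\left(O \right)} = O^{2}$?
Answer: $841$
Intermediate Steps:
$w{\left(J \right)} = 0$ ($w{\left(J \right)} = - \frac{0^{2}}{4} = \left(- \frac{1}{4}\right) 0 = 0$)
$R{\left(t,I \right)} = - I + \sqrt{2} \sqrt{I}$ ($R{\left(t,I \right)} = \sqrt{2 I} - I = \sqrt{2} \sqrt{I} - I = - I + \sqrt{2} \sqrt{I}$)
$C{\left(D,K \right)} = 21$ ($C{\left(D,K \right)} = 18 - -3 = 18 + 3 = 21$)
$y{\left(-32 \right)} C{\left(31,R{\left(s,-1 \right)} \right)} + 484 = 17 \cdot 21 + 484 = 357 + 484 = 841$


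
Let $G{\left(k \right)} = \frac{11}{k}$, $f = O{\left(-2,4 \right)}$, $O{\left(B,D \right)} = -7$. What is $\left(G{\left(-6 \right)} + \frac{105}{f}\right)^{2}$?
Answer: $\frac{10201}{36} \approx 283.36$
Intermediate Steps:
$f = -7$
$\left(G{\left(-6 \right)} + \frac{105}{f}\right)^{2} = \left(\frac{11}{-6} + \frac{105}{-7}\right)^{2} = \left(11 \left(- \frac{1}{6}\right) + 105 \left(- \frac{1}{7}\right)\right)^{2} = \left(- \frac{11}{6} - 15\right)^{2} = \left(- \frac{101}{6}\right)^{2} = \frac{10201}{36}$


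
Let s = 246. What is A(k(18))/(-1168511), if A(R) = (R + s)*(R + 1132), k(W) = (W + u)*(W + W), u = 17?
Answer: -3602352/1168511 ≈ -3.0829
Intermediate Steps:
k(W) = 2*W*(17 + W) (k(W) = (W + 17)*(W + W) = (17 + W)*(2*W) = 2*W*(17 + W))
A(R) = (246 + R)*(1132 + R) (A(R) = (R + 246)*(R + 1132) = (246 + R)*(1132 + R))
A(k(18))/(-1168511) = (278472 + (2*18*(17 + 18))**2 + 1378*(2*18*(17 + 18)))/(-1168511) = (278472 + (2*18*35)**2 + 1378*(2*18*35))*(-1/1168511) = (278472 + 1260**2 + 1378*1260)*(-1/1168511) = (278472 + 1587600 + 1736280)*(-1/1168511) = 3602352*(-1/1168511) = -3602352/1168511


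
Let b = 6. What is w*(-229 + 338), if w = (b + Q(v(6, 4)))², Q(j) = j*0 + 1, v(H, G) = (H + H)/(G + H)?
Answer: 5341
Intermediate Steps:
v(H, G) = 2*H/(G + H) (v(H, G) = (2*H)/(G + H) = 2*H/(G + H))
Q(j) = 1 (Q(j) = 0 + 1 = 1)
w = 49 (w = (6 + 1)² = 7² = 49)
w*(-229 + 338) = 49*(-229 + 338) = 49*109 = 5341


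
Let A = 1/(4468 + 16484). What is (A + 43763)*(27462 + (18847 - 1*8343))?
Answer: 17405937482591/10476 ≈ 1.6615e+9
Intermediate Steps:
A = 1/20952 ≈ 4.7728e-5
(A + 43763)*(27462 + (18847 - 1*8343)) = (1/20952 + 43763)*(27462 + (18847 - 1*8343)) = 916922377*(27462 + (18847 - 8343))/20952 = 916922377*(27462 + 10504)/20952 = (916922377/20952)*37966 = 17405937482591/10476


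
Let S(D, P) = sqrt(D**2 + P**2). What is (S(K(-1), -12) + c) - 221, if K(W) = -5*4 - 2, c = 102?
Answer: -119 + 2*sqrt(157) ≈ -93.940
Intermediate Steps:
K(W) = -22 (K(W) = -20 - 2 = -22)
(S(K(-1), -12) + c) - 221 = (sqrt((-22)**2 + (-12)**2) + 102) - 221 = (sqrt(484 + 144) + 102) - 221 = (sqrt(628) + 102) - 221 = (2*sqrt(157) + 102) - 221 = (102 + 2*sqrt(157)) - 221 = -119 + 2*sqrt(157)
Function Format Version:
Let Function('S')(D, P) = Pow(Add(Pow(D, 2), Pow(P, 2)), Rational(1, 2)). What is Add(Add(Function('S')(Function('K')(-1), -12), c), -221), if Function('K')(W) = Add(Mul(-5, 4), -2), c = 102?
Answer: Add(-119, Mul(2, Pow(157, Rational(1, 2)))) ≈ -93.940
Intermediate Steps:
Function('K')(W) = -22 (Function('K')(W) = Add(-20, -2) = -22)
Add(Add(Function('S')(Function('K')(-1), -12), c), -221) = Add(Add(Pow(Add(Pow(-22, 2), Pow(-12, 2)), Rational(1, 2)), 102), -221) = Add(Add(Pow(Add(484, 144), Rational(1, 2)), 102), -221) = Add(Add(Pow(628, Rational(1, 2)), 102), -221) = Add(Add(Mul(2, Pow(157, Rational(1, 2))), 102), -221) = Add(Add(102, Mul(2, Pow(157, Rational(1, 2)))), -221) = Add(-119, Mul(2, Pow(157, Rational(1, 2))))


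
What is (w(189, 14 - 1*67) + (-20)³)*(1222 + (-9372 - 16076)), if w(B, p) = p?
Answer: 195091978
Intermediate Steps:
(w(189, 14 - 1*67) + (-20)³)*(1222 + (-9372 - 16076)) = ((14 - 1*67) + (-20)³)*(1222 + (-9372 - 16076)) = ((14 - 67) - 8000)*(1222 - 25448) = (-53 - 8000)*(-24226) = -8053*(-24226) = 195091978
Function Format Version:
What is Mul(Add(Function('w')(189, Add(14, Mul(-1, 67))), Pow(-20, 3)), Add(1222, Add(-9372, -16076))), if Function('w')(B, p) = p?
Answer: 195091978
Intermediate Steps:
Mul(Add(Function('w')(189, Add(14, Mul(-1, 67))), Pow(-20, 3)), Add(1222, Add(-9372, -16076))) = Mul(Add(Add(14, Mul(-1, 67)), Pow(-20, 3)), Add(1222, Add(-9372, -16076))) = Mul(Add(Add(14, -67), -8000), Add(1222, -25448)) = Mul(Add(-53, -8000), -24226) = Mul(-8053, -24226) = 195091978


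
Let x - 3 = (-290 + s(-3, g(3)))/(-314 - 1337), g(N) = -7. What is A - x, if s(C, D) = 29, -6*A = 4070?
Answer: -3375427/4953 ≈ -681.49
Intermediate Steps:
A = -2035/3 (A = -1/6*4070 = -2035/3 ≈ -678.33)
x = 5214/1651 (x = 3 + (-290 + 29)/(-314 - 1337) = 3 - 261/(-1651) = 3 - 261*(-1/1651) = 3 + 261/1651 = 5214/1651 ≈ 3.1581)
A - x = -2035/3 - 1*5214/1651 = -2035/3 - 5214/1651 = -3375427/4953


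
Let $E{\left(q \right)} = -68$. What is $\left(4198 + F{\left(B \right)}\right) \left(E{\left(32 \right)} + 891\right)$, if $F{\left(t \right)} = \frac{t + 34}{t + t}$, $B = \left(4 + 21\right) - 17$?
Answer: $\frac{27656915}{8} \approx 3.4571 \cdot 10^{6}$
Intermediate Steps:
$B = 8$ ($B = 25 - 17 = 8$)
$F{\left(t \right)} = \frac{34 + t}{2 t}$
$\left(4198 + F{\left(B \right)}\right) \left(E{\left(32 \right)} + 891\right) = \left(4198 + \frac{34 + 8}{2 \cdot 8}\right) \left(-68 + 891\right) = \left(4198 + \frac{1}{2} \cdot \frac{1}{8} \cdot 42\right) 823 = \left(4198 + \frac{21}{8}\right) 823 = \frac{33605}{8} \cdot 823 = \frac{27656915}{8}$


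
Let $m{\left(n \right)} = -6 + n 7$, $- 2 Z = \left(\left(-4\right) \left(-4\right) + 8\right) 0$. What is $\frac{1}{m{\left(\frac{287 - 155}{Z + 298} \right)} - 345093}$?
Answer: $- \frac{149}{51419289} \approx -2.8977 \cdot 10^{-6}$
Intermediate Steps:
$Z = 0$ ($Z = - \frac{\left(\left(-4\right) \left(-4\right) + 8\right) 0}{2} = - \frac{\left(16 + 8\right) 0}{2} = - \frac{24 \cdot 0}{2} = \left(- \frac{1}{2}\right) 0 = 0$)
$m{\left(n \right)} = -6 + 7 n$
$\frac{1}{m{\left(\frac{287 - 155}{Z + 298} \right)} - 345093} = \frac{1}{\left(-6 + 7 \frac{287 - 155}{0 + 298}\right) - 345093} = \frac{1}{\left(-6 + 7 \cdot \frac{132}{298}\right) - 345093} = \frac{1}{\left(-6 + 7 \cdot 132 \cdot \frac{1}{298}\right) - 345093} = \frac{1}{\left(-6 + 7 \cdot \frac{66}{149}\right) - 345093} = \frac{1}{\left(-6 + \frac{462}{149}\right) - 345093} = \frac{1}{- \frac{432}{149} - 345093} = \frac{1}{- \frac{51419289}{149}} = - \frac{149}{51419289}$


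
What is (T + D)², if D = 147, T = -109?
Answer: 1444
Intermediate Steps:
(T + D)² = (-109 + 147)² = 38² = 1444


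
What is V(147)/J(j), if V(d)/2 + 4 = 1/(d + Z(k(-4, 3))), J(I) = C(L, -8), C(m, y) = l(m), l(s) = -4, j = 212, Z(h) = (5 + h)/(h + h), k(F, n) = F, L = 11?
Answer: 2346/1175 ≈ 1.9966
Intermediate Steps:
Z(h) = (5 + h)/(2*h) (Z(h) = (5 + h)/((2*h)) = (5 + h)*(1/(2*h)) = (5 + h)/(2*h))
C(m, y) = -4
J(I) = -4
V(d) = -8 + 2/(-1/8 + d) (V(d) = -8 + 2/(d + (1/2)*(5 - 4)/(-4)) = -8 + 2/(d + (1/2)*(-1/4)*1) = -8 + 2/(d - 1/8) = -8 + 2/(-1/8 + d))
V(147)/J(j) = (8*(3 - 8*147)/(-1 + 8*147))/(-4) = (8*(3 - 1176)/(-1 + 1176))*(-1/4) = (8*(-1173)/1175)*(-1/4) = (8*(1/1175)*(-1173))*(-1/4) = -9384/1175*(-1/4) = 2346/1175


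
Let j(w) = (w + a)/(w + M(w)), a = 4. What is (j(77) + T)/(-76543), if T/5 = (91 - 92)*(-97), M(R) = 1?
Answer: -12637/1990118 ≈ -0.0063499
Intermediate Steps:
j(w) = (4 + w)/(1 + w) (j(w) = (w + 4)/(w + 1) = (4 + w)/(1 + w))
T = 485 (T = 5*((91 - 92)*(-97)) = 5*(-1*(-97)) = 5*97 = 485)
(j(77) + T)/(-76543) = ((4 + 77)/(1 + 77) + 485)/(-76543) = (81/78 + 485)*(-1/76543) = ((1/78)*81 + 485)*(-1/76543) = (27/26 + 485)*(-1/76543) = (12637/26)*(-1/76543) = -12637/1990118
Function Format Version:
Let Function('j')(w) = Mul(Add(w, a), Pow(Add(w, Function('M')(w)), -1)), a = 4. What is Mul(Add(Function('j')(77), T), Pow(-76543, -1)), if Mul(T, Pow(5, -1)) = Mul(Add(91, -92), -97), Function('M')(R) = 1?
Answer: Rational(-12637, 1990118) ≈ -0.0063499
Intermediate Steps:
Function('j')(w) = Mul(Pow(Add(1, w), -1), Add(4, w)) (Function('j')(w) = Mul(Add(w, 4), Pow(Add(w, 1), -1)) = Mul(Add(4, w), Pow(Add(1, w), -1)) = Mul(Pow(Add(1, w), -1), Add(4, w)))
T = 485 (T = Mul(5, Mul(Add(91, -92), -97)) = Mul(5, Mul(-1, -97)) = Mul(5, 97) = 485)
Mul(Add(Function('j')(77), T), Pow(-76543, -1)) = Mul(Add(Mul(Pow(Add(1, 77), -1), Add(4, 77)), 485), Pow(-76543, -1)) = Mul(Add(Mul(Pow(78, -1), 81), 485), Rational(-1, 76543)) = Mul(Add(Mul(Rational(1, 78), 81), 485), Rational(-1, 76543)) = Mul(Add(Rational(27, 26), 485), Rational(-1, 76543)) = Mul(Rational(12637, 26), Rational(-1, 76543)) = Rational(-12637, 1990118)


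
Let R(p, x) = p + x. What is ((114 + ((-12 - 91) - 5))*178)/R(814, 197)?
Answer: 356/337 ≈ 1.0564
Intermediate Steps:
((114 + ((-12 - 91) - 5))*178)/R(814, 197) = ((114 + ((-12 - 91) - 5))*178)/(814 + 197) = ((114 + (-103 - 5))*178)/1011 = ((114 - 108)*178)*(1/1011) = (6*178)*(1/1011) = 1068*(1/1011) = 356/337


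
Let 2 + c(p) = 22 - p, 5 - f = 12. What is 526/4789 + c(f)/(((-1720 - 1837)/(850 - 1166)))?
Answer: 42730730/17034473 ≈ 2.5085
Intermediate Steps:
f = -7 (f = 5 - 1*12 = 5 - 12 = -7)
c(p) = 20 - p (c(p) = -2 + (22 - p) = 20 - p)
526/4789 + c(f)/(((-1720 - 1837)/(850 - 1166))) = 526/4789 + (20 - 1*(-7))/(((-1720 - 1837)/(850 - 1166))) = 526*(1/4789) + (20 + 7)/((-3557/(-316))) = 526/4789 + 27/((-3557*(-1/316))) = 526/4789 + 27/(3557/316) = 526/4789 + 27*(316/3557) = 526/4789 + 8532/3557 = 42730730/17034473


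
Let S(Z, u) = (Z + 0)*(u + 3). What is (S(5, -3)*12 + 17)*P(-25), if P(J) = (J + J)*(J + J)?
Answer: 42500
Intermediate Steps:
S(Z, u) = Z*(3 + u)
P(J) = 4*J² (P(J) = (2*J)*(2*J) = 4*J²)
(S(5, -3)*12 + 17)*P(-25) = ((5*(3 - 3))*12 + 17)*(4*(-25)²) = ((5*0)*12 + 17)*(4*625) = (0*12 + 17)*2500 = (0 + 17)*2500 = 17*2500 = 42500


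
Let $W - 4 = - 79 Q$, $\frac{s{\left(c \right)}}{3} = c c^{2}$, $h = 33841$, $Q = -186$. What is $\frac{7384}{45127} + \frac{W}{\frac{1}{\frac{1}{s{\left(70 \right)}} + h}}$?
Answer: $\frac{11548438694944353323}{23217841500} \approx 4.974 \cdot 10^{8}$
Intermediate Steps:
$s{\left(c \right)} = 3 c^{3}$ ($s{\left(c \right)} = 3 c c^{2} = 3 c^{3}$)
$W = 14698$ ($W = 4 - -14694 = 4 + 14694 = 14698$)
$\frac{7384}{45127} + \frac{W}{\frac{1}{\frac{1}{s{\left(70 \right)}} + h}} = \frac{7384}{45127} + \frac{14698}{\frac{1}{\frac{1}{3 \cdot 70^{3}} + 33841}} = 7384 \cdot \frac{1}{45127} + \frac{14698}{\frac{1}{\frac{1}{3 \cdot 343000} + 33841}} = \frac{7384}{45127} + \frac{14698}{\frac{1}{\frac{1}{1029000} + 33841}} = \frac{7384}{45127} + \frac{14698}{\frac{1}{\frac{34822389001}{1029000}}} = \frac{7384}{45127} + \frac{14698}{\frac{1029000}{34822389001}} = \frac{7384}{45127} + 14698 \cdot \frac{34822389001}{1029000} = \frac{7384}{45127} + \frac{255909736768349}{514500} = \frac{11548438694944353323}{23217841500}$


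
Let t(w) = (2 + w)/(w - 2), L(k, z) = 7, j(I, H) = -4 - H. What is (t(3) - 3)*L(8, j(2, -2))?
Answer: 14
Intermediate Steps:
t(w) = (2 + w)/(-2 + w)
(t(3) - 3)*L(8, j(2, -2)) = ((2 + 3)/(-2 + 3) - 3)*7 = (5/1 - 3)*7 = (1*5 - 3)*7 = (5 - 3)*7 = 2*7 = 14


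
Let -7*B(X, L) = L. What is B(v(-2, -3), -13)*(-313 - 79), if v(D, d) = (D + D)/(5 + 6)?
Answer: -728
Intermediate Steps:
v(D, d) = 2*D/11 (v(D, d) = (2*D)/11 = (2*D)*(1/11) = 2*D/11)
B(X, L) = -L/7
B(v(-2, -3), -13)*(-313 - 79) = (-⅐*(-13))*(-313 - 79) = (13/7)*(-392) = -728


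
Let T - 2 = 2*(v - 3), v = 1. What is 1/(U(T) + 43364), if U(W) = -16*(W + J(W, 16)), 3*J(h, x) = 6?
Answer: 1/43364 ≈ 2.3061e-5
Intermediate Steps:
J(h, x) = 2 (J(h, x) = (⅓)*6 = 2)
T = -2 (T = 2 + 2*(1 - 3) = 2 + 2*(-2) = 2 - 4 = -2)
U(W) = -32 - 16*W (U(W) = -16*(W + 2) = -16*(2 + W) = -32 - 16*W)
1/(U(T) + 43364) = 1/((-32 - 16*(-2)) + 43364) = 1/((-32 + 32) + 43364) = 1/(0 + 43364) = 1/43364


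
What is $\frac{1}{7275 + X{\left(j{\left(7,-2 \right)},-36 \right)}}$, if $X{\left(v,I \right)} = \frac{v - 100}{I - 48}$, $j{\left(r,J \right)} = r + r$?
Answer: $\frac{42}{305593} \approx 0.00013744$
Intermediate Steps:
$j{\left(r,J \right)} = 2 r$
$X{\left(v,I \right)} = \frac{-100 + v}{-48 + I}$
$\frac{1}{7275 + X{\left(j{\left(7,-2 \right)},-36 \right)}} = \frac{1}{7275 + \frac{-100 + 2 \cdot 7}{-48 - 36}} = \frac{1}{7275 + \frac{-100 + 14}{-84}} = \frac{1}{7275 - - \frac{43}{42}} = \frac{1}{7275 + \frac{43}{42}} = \frac{1}{\frac{305593}{42}} = \frac{42}{305593}$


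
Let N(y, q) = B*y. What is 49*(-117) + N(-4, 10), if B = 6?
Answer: -5757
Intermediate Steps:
N(y, q) = 6*y
49*(-117) + N(-4, 10) = 49*(-117) + 6*(-4) = -5733 - 24 = -5757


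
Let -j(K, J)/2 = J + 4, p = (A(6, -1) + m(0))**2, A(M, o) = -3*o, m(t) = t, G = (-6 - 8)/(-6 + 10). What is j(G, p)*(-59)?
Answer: 1534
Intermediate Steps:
G = -7/2 (G = -14/4 = -14*1/4 = -7/2 ≈ -3.5000)
p = 9 (p = (-3*(-1) + 0)**2 = (3 + 0)**2 = 3**2 = 9)
j(K, J) = -8 - 2*J (j(K, J) = -2*(J + 4) = -2*(4 + J) = -8 - 2*J)
j(G, p)*(-59) = (-8 - 2*9)*(-59) = (-8 - 18)*(-59) = -26*(-59) = 1534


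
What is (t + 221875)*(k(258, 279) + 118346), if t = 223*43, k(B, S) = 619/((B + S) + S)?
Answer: 2794087441015/102 ≈ 2.7393e+10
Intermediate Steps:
k(B, S) = 619/(B + 2*S)
t = 9589
(t + 221875)*(k(258, 279) + 118346) = (9589 + 221875)*(619/(258 + 2*279) + 118346) = 231464*(619/(258 + 558) + 118346) = 231464*(619/816 + 118346) = 231464*(96570955/816) = 2794087441015/102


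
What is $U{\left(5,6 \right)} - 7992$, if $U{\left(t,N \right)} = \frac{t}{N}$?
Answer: $- \frac{47947}{6} \approx -7991.2$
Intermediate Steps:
$U{\left(5,6 \right)} - 7992 = \frac{5}{6} - 7992 = - \frac{47947}{6}$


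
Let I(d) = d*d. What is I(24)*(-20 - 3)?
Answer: -13248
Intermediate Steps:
I(d) = d**2
I(24)*(-20 - 3) = 24**2*(-20 - 3) = 576*(-23) = -13248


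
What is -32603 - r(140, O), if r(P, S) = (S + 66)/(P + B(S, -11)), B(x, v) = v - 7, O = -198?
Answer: -1988717/61 ≈ -32602.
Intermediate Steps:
B(x, v) = -7 + v
r(P, S) = (66 + S)/(-18 + P) (r(P, S) = (S + 66)/(P + (-7 - 11)) = (66 + S)/(P - 18) = (66 + S)/(-18 + P))
-32603 - r(140, O) = -32603 - (66 - 198)/(-18 + 140) = -32603 - (-132)/122 = -32603 - 1*(-66/61) = -32603 + 66/61 = -1988717/61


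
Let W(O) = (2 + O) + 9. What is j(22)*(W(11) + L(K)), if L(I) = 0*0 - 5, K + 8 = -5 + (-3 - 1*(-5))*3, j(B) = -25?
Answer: -425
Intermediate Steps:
W(O) = 11 + O
K = -7 (K = -8 + (-5 + (-3 - 1*(-5))*3) = -8 + (-5 + (-3 + 5)*3) = -8 + (-5 + 2*3) = -8 + (-5 + 6) = -8 + 1 = -7)
L(I) = -5 (L(I) = 0 - 5 = -5)
j(22)*(W(11) + L(K)) = -25*((11 + 11) - 5) = -25*(22 - 5) = -25*17 = -425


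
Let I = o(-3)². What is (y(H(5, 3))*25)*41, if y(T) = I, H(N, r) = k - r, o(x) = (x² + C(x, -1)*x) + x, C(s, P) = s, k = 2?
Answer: 230625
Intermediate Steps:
o(x) = x + 2*x² (o(x) = (x² + x*x) + x = (x² + x²) + x = 2*x² + x = x + 2*x²)
H(N, r) = 2 - r
I = 225 (I = (-3*(1 + 2*(-3)))² = (-3*(1 - 6))² = (-3*(-5))² = 15² = 225)
y(T) = 225
(y(H(5, 3))*25)*41 = (225*25)*41 = 5625*41 = 230625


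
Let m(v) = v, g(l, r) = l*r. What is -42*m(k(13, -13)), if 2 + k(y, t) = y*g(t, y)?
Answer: 92358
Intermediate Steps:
k(y, t) = -2 + t*y**2 (k(y, t) = -2 + y*(t*y) = -2 + t*y**2)
-42*m(k(13, -13)) = -42*(-2 - 13*13**2) = -42*(-2 - 13*169) = -42*(-2 - 2197) = -42*(-2199) = 92358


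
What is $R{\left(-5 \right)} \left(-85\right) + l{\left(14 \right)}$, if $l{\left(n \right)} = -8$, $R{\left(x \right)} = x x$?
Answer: $-2133$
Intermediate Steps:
$R{\left(x \right)} = x^{2}$
$R{\left(-5 \right)} \left(-85\right) + l{\left(14 \right)} = \left(-5\right)^{2} \left(-85\right) - 8 = 25 \left(-85\right) - 8 = -2125 - 8 = -2133$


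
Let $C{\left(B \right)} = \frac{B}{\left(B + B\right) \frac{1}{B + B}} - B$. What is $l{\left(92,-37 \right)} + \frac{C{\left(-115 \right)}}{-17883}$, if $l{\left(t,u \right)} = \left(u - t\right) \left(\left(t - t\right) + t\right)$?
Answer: $-11868$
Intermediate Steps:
$l{\left(t,u \right)} = t \left(u - t\right)$ ($l{\left(t,u \right)} = \left(u - t\right) \left(0 + t\right) = \left(u - t\right) t = t \left(u - t\right)$)
$C{\left(B \right)} = 0$ ($C{\left(B \right)} = \frac{B}{2 B \frac{1}{2 B}} - B = \frac{B}{1} - B = B 1 - B = B - B = 0$)
$l{\left(92,-37 \right)} + \frac{C{\left(-115 \right)}}{-17883} = 92 \left(-37 - 92\right) + \frac{0}{-17883} = 92 \left(-37 - 92\right) + 0 \left(- \frac{1}{17883}\right) = 92 \left(-129\right) + 0 = -11868 + 0 = -11868$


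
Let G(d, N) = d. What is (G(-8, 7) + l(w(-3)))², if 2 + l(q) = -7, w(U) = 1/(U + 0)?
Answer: 289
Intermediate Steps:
w(U) = 1/U
l(q) = -9 (l(q) = -2 - 7 = -9)
(G(-8, 7) + l(w(-3)))² = (-8 - 9)² = (-17)² = 289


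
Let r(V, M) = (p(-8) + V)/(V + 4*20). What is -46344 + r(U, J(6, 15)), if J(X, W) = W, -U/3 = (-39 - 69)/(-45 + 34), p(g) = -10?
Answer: -12883849/278 ≈ -46345.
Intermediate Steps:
U = -324/11 (U = -3*(-39 - 69)/(-45 + 34) = -(-324)/(-11) = -(-324)*(-1)/11 = -3*108/11 = -324/11 ≈ -29.455)
r(V, M) = (-10 + V)/(80 + V) (r(V, M) = (-10 + V)/(V + 4*20) = (-10 + V)/(V + 80) = (-10 + V)/(80 + V))
-46344 + r(U, J(6, 15)) = -46344 + (-10 - 324/11)/(80 - 324/11) = -46344 - 434/11/(556/11) = -46344 + (11/556)*(-434/11) = -46344 - 217/278 = -12883849/278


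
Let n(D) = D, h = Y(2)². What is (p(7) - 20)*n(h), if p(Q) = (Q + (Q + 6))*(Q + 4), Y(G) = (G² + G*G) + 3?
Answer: 24200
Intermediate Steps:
Y(G) = 3 + 2*G² (Y(G) = (G² + G²) + 3 = 2*G² + 3 = 3 + 2*G²)
p(Q) = (4 + Q)*(6 + 2*Q) (p(Q) = (Q + (6 + Q))*(4 + Q) = (6 + 2*Q)*(4 + Q) = (4 + Q)*(6 + 2*Q))
h = 121 (h = (3 + 2*2²)² = (3 + 2*4)² = (3 + 8)² = 11² = 121)
(p(7) - 20)*n(h) = ((24 + 2*7² + 14*7) - 20)*121 = ((24 + 2*49 + 98) - 20)*121 = ((24 + 98 + 98) - 20)*121 = (220 - 20)*121 = 200*121 = 24200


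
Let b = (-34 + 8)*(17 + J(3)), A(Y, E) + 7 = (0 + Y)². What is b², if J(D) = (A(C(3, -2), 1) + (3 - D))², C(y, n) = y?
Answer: 298116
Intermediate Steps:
A(Y, E) = -7 + Y² (A(Y, E) = -7 + (0 + Y)² = -7 + Y²)
J(D) = (5 - D)² (J(D) = ((-7 + 3²) + (3 - D))² = ((-7 + 9) + (3 - D))² = (2 + (3 - D))² = (5 - D)²)
b = -546 (b = (-34 + 8)*(17 + (-5 + 3)²) = -26*(17 + (-2)²) = -26*(17 + 4) = -26*21 = -546)
b² = (-546)² = 298116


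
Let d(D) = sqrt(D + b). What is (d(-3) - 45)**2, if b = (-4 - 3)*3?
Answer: 2001 - 180*I*sqrt(6) ≈ 2001.0 - 440.91*I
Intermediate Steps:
b = -21 (b = -7*3 = -21)
d(D) = sqrt(-21 + D) (d(D) = sqrt(D - 21) = sqrt(-21 + D))
(d(-3) - 45)**2 = (sqrt(-21 - 3) - 45)**2 = (sqrt(-24) - 45)**2 = (2*I*sqrt(6) - 45)**2 = (-45 + 2*I*sqrt(6))**2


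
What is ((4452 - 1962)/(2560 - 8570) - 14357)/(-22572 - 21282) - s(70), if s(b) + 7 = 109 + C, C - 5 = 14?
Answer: -1590238964/13178127 ≈ -120.67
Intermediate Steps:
C = 19 (C = 5 + 14 = 19)
s(b) = 121 (s(b) = -7 + (109 + 19) = -7 + 128 = 121)
((4452 - 1962)/(2560 - 8570) - 14357)/(-22572 - 21282) - s(70) = ((4452 - 1962)/(2560 - 8570) - 14357)/(-22572 - 21282) - 1*121 = (2490/(-6010) - 14357)/(-43854) - 121 = (2490*(-1/6010) - 14357)*(-1/43854) - 121 = (-249/601 - 14357)*(-1/43854) - 121 = -8628806/601*(-1/43854) - 121 = 4314403/13178127 - 121 = -1590238964/13178127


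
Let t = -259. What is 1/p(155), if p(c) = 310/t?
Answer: -259/310 ≈ -0.83548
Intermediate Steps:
p(c) = -310/259 (p(c) = 310/(-259) = 310*(-1/259) = -310/259)
1/p(155) = 1/(-310/259) = -259/310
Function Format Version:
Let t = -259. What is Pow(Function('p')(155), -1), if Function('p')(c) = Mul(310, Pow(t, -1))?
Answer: Rational(-259, 310) ≈ -0.83548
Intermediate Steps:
Function('p')(c) = Rational(-310, 259) (Function('p')(c) = Mul(310, Pow(-259, -1)) = Mul(310, Rational(-1, 259)) = Rational(-310, 259))
Pow(Function('p')(155), -1) = Pow(Rational(-310, 259), -1) = Rational(-259, 310)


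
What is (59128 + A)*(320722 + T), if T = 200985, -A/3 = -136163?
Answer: 243959062219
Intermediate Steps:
A = 408489 (A = -3*(-136163) = 408489)
(59128 + A)*(320722 + T) = (59128 + 408489)*(320722 + 200985) = 467617*521707 = 243959062219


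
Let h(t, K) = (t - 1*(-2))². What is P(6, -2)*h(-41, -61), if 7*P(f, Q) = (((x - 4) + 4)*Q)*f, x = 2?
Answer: -36504/7 ≈ -5214.9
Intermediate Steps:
h(t, K) = (2 + t)² (h(t, K) = (t + 2)² = (2 + t)²)
P(f, Q) = 2*Q*f/7 (P(f, Q) = ((((2 - 4) + 4)*Q)*f)/7 = (((-2 + 4)*Q)*f)/7 = ((2*Q)*f)/7 = (2*Q*f)/7 = 2*Q*f/7)
P(6, -2)*h(-41, -61) = ((2/7)*(-2)*6)*(2 - 41)² = -24/7*(-39)² = -24/7*1521 = -36504/7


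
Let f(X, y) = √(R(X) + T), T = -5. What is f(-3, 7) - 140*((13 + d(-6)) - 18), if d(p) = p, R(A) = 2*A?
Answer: 1540 + I*√11 ≈ 1540.0 + 3.3166*I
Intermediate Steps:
f(X, y) = √(-5 + 2*X) (f(X, y) = √(2*X - 5) = √(-5 + 2*X))
f(-3, 7) - 140*((13 + d(-6)) - 18) = √(-5 + 2*(-3)) - 140*((13 - 6) - 18) = √(-5 - 6) - 140*(7 - 18) = √(-11) - 140*(-11) = I*√11 + 1540 = 1540 + I*√11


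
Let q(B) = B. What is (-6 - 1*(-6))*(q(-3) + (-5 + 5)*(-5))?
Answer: 0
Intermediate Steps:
(-6 - 1*(-6))*(q(-3) + (-5 + 5)*(-5)) = (-6 - 1*(-6))*(-3 + (-5 + 5)*(-5)) = (-6 + 6)*(-3 + 0*(-5)) = 0*(-3 + 0) = 0*(-3) = 0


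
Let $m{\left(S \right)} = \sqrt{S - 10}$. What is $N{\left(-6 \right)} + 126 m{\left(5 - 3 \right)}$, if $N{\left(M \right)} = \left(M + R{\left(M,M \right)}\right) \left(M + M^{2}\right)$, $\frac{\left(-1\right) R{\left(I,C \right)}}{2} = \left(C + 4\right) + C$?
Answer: $300 + 252 i \sqrt{2} \approx 300.0 + 356.38 i$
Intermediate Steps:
$R{\left(I,C \right)} = -8 - 4 C$ ($R{\left(I,C \right)} = - 2 \left(\left(C + 4\right) + C\right) = - 2 \left(\left(4 + C\right) + C\right) = - 2 \left(4 + 2 C\right) = -8 - 4 C$)
$m{\left(S \right)} = \sqrt{-10 + S}$
$N{\left(M \right)} = \left(-8 - 3 M\right) \left(M + M^{2}\right)$ ($N{\left(M \right)} = \left(M - \left(8 + 4 M\right)\right) \left(M + M^{2}\right) = \left(-8 - 3 M\right) \left(M + M^{2}\right)$)
$N{\left(-6 \right)} + 126 m{\left(5 - 3 \right)} = - 6 \left(-8 - -66 - 3 \left(-6\right)^{2}\right) + 126 \sqrt{-10 + \left(5 - 3\right)} = - 6 \left(-8 + 66 - 108\right) + 126 \sqrt{-10 + 2} = - 6 \left(-8 + 66 - 108\right) + 126 \sqrt{-8} = \left(-6\right) \left(-50\right) + 126 \cdot 2 i \sqrt{2} = 300 + 252 i \sqrt{2}$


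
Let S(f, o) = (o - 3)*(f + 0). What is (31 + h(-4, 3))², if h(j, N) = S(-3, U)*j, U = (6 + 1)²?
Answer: 339889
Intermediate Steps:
U = 49 (U = 7² = 49)
S(f, o) = f*(-3 + o) (S(f, o) = (-3 + o)*f = f*(-3 + o))
h(j, N) = -138*j (h(j, N) = (-3*(-3 + 49))*j = (-3*46)*j = -138*j)
(31 + h(-4, 3))² = (31 - 138*(-4))² = (31 + 552)² = 583² = 339889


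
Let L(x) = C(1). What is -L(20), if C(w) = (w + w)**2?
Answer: -4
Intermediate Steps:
C(w) = 4*w**2 (C(w) = (2*w)**2 = 4*w**2)
L(x) = 4 (L(x) = 4*1**2 = 4*1 = 4)
-L(20) = -1*4 = -4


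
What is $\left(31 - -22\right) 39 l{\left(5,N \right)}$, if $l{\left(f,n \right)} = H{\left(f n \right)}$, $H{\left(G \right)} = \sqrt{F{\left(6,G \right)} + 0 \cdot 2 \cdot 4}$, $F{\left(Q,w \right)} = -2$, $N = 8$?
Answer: $2067 i \sqrt{2} \approx 2923.2 i$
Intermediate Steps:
$H{\left(G \right)} = i \sqrt{2}$ ($H{\left(G \right)} = \sqrt{-2 + 0 \cdot 2 \cdot 4} = \sqrt{-2 + 0 \cdot 4} = \sqrt{-2 + 0} = \sqrt{-2} = i \sqrt{2}$)
$l{\left(f,n \right)} = i \sqrt{2}$
$\left(31 - -22\right) 39 l{\left(5,N \right)} = \left(31 - -22\right) 39 i \sqrt{2} = \left(31 + 22\right) 39 i \sqrt{2} = 53 \cdot 39 i \sqrt{2} = 2067 i \sqrt{2}$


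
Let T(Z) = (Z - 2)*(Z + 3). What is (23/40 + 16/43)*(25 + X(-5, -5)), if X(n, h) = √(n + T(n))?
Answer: 11403/430 ≈ 26.519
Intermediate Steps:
T(Z) = (-2 + Z)*(3 + Z)
X(n, h) = √(-6 + n² + 2*n) (X(n, h) = √(n + (-6 + n + n²)) = √(-6 + n² + 2*n))
(23/40 + 16/43)*(25 + X(-5, -5)) = (23/40 + 16/43)*(25 + √(-6 + (-5)² + 2*(-5))) = (23*(1/40) + 16*(1/43))*(25 + √(-6 + 25 - 10)) = (23/40 + 16/43)*(25 + √9) = 1629*(25 + 3)/1720 = (1629/1720)*28 = 11403/430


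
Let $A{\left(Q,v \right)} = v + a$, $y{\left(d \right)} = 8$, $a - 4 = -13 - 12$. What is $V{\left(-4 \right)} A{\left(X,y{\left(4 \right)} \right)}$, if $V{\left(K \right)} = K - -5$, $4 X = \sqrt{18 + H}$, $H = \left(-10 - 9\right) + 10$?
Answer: $-13$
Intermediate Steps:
$H = -9$ ($H = -19 + 10 = -9$)
$a = -21$ ($a = 4 - 25 = -21$)
$X = \frac{3}{4}$ ($X = \frac{\sqrt{18 - 9}}{4} = \frac{\sqrt{9}}{4} = \frac{1}{4} \cdot 3 = \frac{3}{4} \approx 0.75$)
$A{\left(Q,v \right)} = -21 + v$ ($A{\left(Q,v \right)} = v - 21 = -21 + v$)
$V{\left(K \right)} = 5 + K$ ($V{\left(K \right)} = K + 5 = 5 + K$)
$V{\left(-4 \right)} A{\left(X,y{\left(4 \right)} \right)} = \left(5 - 4\right) \left(-21 + 8\right) = 1 \left(-13\right) = -13$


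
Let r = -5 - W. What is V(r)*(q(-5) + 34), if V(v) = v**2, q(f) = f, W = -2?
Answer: 261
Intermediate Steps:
r = -3 (r = -5 - 1*(-2) = -5 + 2 = -3)
V(r)*(q(-5) + 34) = (-3)**2*(-5 + 34) = 9*29 = 261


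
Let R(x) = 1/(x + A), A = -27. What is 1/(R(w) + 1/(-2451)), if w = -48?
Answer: -61275/842 ≈ -72.773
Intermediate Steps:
R(x) = 1/(-27 + x) (R(x) = 1/(x - 27) = 1/(-27 + x))
1/(R(w) + 1/(-2451)) = 1/(1/(-27 - 48) + 1/(-2451)) = 1/(1/(-75) - 1/2451) = 1/(-1/75 - 1/2451) = 1/(-842/61275) = -61275/842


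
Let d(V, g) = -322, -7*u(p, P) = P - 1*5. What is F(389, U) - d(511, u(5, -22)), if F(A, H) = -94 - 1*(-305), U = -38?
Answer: 533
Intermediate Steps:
u(p, P) = 5/7 - P/7 (u(p, P) = -(P - 1*5)/7 = -(P - 5)/7 = -(-5 + P)/7 = 5/7 - P/7)
F(A, H) = 211 (F(A, H) = -94 + 305 = 211)
F(389, U) - d(511, u(5, -22)) = 211 - 1*(-322) = 211 + 322 = 533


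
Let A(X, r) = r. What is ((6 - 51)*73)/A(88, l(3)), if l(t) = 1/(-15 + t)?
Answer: 39420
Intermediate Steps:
((6 - 51)*73)/A(88, l(3)) = ((6 - 51)*73)/(1/(-15 + 3)) = (-45*73)/(1/(-12)) = -3285/(-1/12) = -3285*(-12) = 39420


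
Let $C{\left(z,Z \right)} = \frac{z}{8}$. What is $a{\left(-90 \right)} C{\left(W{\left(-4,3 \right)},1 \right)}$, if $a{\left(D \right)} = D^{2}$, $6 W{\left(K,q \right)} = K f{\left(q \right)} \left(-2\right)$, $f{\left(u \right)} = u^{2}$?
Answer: $12150$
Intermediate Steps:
$W{\left(K,q \right)} = - \frac{K q^{2}}{3}$ ($W{\left(K,q \right)} = \frac{K q^{2} \left(-2\right)}{6} = \frac{\left(-2\right) K q^{2}}{6} = - \frac{K q^{2}}{3}$)
$C{\left(z,Z \right)} = \frac{z}{8}$ ($C{\left(z,Z \right)} = z \frac{1}{8} = \frac{z}{8}$)
$a{\left(-90 \right)} C{\left(W{\left(-4,3 \right)},1 \right)} = \left(-90\right)^{2} \frac{\left(- \frac{1}{3}\right) \left(-4\right) 3^{2}}{8} = 8100 \frac{\left(- \frac{1}{3}\right) \left(-4\right) 9}{8} = 8100 \cdot \frac{1}{8} \cdot 12 = 8100 \cdot \frac{3}{2} = 12150$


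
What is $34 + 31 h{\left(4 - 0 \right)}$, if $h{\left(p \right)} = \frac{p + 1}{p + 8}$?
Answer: $\frac{563}{12} \approx 46.917$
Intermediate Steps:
$h{\left(p \right)} = \frac{1 + p}{8 + p}$
$34 + 31 h{\left(4 - 0 \right)} = 34 + 31 \frac{1 + \left(4 - 0\right)}{8 + \left(4 - 0\right)} = 34 + 31 \frac{1 + \left(4 + 0\right)}{8 + \left(4 + 0\right)} = 34 + 31 \frac{1 + 4}{8 + 4} = 34 + 31 \cdot \frac{1}{12} \cdot 5 = 34 + 31 \cdot \frac{5}{12} = 34 + \frac{155}{12} = \frac{563}{12}$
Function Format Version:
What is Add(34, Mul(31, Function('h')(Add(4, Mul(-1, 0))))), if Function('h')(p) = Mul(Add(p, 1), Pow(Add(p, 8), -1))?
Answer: Rational(563, 12) ≈ 46.917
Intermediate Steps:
Function('h')(p) = Mul(Pow(Add(8, p), -1), Add(1, p)) (Function('h')(p) = Mul(Add(1, p), Pow(Add(8, p), -1)) = Mul(Pow(Add(8, p), -1), Add(1, p)))
Add(34, Mul(31, Function('h')(Add(4, Mul(-1, 0))))) = Add(34, Mul(31, Mul(Pow(Add(8, Add(4, Mul(-1, 0))), -1), Add(1, Add(4, Mul(-1, 0)))))) = Add(34, Mul(31, Mul(Pow(Add(8, Add(4, 0)), -1), Add(1, Add(4, 0))))) = Add(34, Mul(31, Mul(Pow(Add(8, 4), -1), Add(1, 4)))) = Add(34, Mul(31, Mul(Pow(12, -1), 5))) = Add(34, Mul(31, Mul(Rational(1, 12), 5))) = Add(34, Mul(31, Rational(5, 12))) = Add(34, Rational(155, 12)) = Rational(563, 12)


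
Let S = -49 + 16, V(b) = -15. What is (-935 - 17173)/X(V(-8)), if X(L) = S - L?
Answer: 1006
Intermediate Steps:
S = -33
X(L) = -33 - L
(-935 - 17173)/X(V(-8)) = (-935 - 17173)/(-33 - 1*(-15)) = -18108/(-33 + 15) = -18108/(-18) = -18108*(-1/18) = 1006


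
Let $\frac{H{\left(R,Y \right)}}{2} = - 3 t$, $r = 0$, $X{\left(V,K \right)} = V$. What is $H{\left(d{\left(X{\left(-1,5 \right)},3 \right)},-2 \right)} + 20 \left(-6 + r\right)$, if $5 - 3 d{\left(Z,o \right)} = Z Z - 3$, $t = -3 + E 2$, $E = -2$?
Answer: $-78$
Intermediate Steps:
$t = -7$ ($t = -3 - 4 = -7$)
$d{\left(Z,o \right)} = \frac{8}{3} - \frac{Z^{2}}{3}$ ($d{\left(Z,o \right)} = \frac{5}{3} - \frac{Z Z - 3}{3} = \frac{5}{3} - \frac{Z^{2} - 3}{3} = \frac{5}{3} - \frac{-3 + Z^{2}}{3} = \frac{5}{3} - \left(-1 + \frac{Z^{2}}{3}\right) = \frac{8}{3} - \frac{Z^{2}}{3}$)
$H{\left(R,Y \right)} = 42$ ($H{\left(R,Y \right)} = 2 \left(\left(-3\right) \left(-7\right)\right) = 2 \cdot 21 = 42$)
$H{\left(d{\left(X{\left(-1,5 \right)},3 \right)},-2 \right)} + 20 \left(-6 + r\right) = 42 + 20 \left(-6 + 0\right) = 42 + 20 \left(-6\right) = 42 - 120 = -78$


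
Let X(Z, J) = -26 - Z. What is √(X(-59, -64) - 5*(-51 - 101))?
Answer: √793 ≈ 28.160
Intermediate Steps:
√(X(-59, -64) - 5*(-51 - 101)) = √((-26 - 1*(-59)) - 5*(-51 - 101)) = √((-26 + 59) - 5*(-152)) = √(33 + 760) = √793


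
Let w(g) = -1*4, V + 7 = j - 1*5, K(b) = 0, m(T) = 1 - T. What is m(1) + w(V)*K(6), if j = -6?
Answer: 0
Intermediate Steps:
V = -18 (V = -7 + (-6 - 1*5) = -7 + (-6 - 5) = -7 - 11 = -18)
w(g) = -4
m(1) + w(V)*K(6) = (1 - 1*1) - 4*0 = (1 - 1) + 0 = 0 + 0 = 0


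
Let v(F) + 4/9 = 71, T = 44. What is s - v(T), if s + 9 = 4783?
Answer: 42331/9 ≈ 4703.4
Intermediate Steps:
v(F) = 635/9 (v(F) = -4/9 + 71 = 635/9)
s = 4774 (s = -9 + 4783 = 4774)
s - v(T) = 4774 - 1*635/9 = 4774 - 635/9 = 42331/9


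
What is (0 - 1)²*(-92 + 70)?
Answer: -22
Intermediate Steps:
(0 - 1)²*(-92 + 70) = (-1)²*(-22) = 1*(-22) = -22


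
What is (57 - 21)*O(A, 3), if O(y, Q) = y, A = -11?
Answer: -396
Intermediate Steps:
(57 - 21)*O(A, 3) = (57 - 21)*(-11) = 36*(-11) = -396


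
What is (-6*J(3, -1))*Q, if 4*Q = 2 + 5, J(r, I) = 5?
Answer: -105/2 ≈ -52.500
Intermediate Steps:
Q = 7/4 (Q = (2 + 5)/4 = (1/4)*7 = 7/4 ≈ 1.7500)
(-6*J(3, -1))*Q = -6*5*(7/4) = -30*7/4 = -105/2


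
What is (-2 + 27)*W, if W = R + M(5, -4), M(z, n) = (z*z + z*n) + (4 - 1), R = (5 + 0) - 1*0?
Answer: 325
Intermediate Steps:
R = 5 (R = 5 + 0 = 5)
M(z, n) = 3 + z² + n*z (M(z, n) = (z² + n*z) + 3 = 3 + z² + n*z)
W = 13 (W = 5 + (3 + 5² - 4*5) = 5 + (3 + 25 - 20) = 5 + 8 = 13)
(-2 + 27)*W = (-2 + 27)*13 = 25*13 = 325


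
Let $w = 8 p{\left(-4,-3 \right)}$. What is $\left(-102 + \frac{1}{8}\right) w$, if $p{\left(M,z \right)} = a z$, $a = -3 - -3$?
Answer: $0$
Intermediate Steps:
$a = 0$ ($a = -3 + 3 = 0$)
$p{\left(M,z \right)} = 0$ ($p{\left(M,z \right)} = 0 z = 0$)
$w = 0$ ($w = 8 \cdot 0 = 0$)
$\left(-102 + \frac{1}{8}\right) w = \left(-102 + \frac{1}{8}\right) 0 = \left(- \frac{815}{8}\right) 0 = 0$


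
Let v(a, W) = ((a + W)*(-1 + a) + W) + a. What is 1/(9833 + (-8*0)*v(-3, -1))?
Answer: 1/9833 ≈ 0.00010170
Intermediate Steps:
v(a, W) = W + a + (-1 + a)*(W + a) (v(a, W) = ((W + a)*(-1 + a) + W) + a = ((-1 + a)*(W + a) + W) + a = (W + (-1 + a)*(W + a)) + a = W + a + (-1 + a)*(W + a))
1/(9833 + (-8*0)*v(-3, -1)) = 1/(9833 + (-8*0)*(-3*(-1 - 3))) = 1/(9833 + 0*(-3*(-4))) = 1/(9833 + 0*12) = 1/(9833 + 0) = 1/9833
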